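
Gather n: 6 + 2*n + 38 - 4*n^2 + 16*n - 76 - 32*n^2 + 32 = -36*n^2 + 18*n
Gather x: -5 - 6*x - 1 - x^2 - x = -x^2 - 7*x - 6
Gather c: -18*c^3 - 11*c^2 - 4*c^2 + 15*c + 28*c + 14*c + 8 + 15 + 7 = -18*c^3 - 15*c^2 + 57*c + 30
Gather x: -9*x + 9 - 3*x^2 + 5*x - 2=-3*x^2 - 4*x + 7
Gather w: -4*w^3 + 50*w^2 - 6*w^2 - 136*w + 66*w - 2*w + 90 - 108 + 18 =-4*w^3 + 44*w^2 - 72*w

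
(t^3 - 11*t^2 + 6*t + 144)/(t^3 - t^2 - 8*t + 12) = (t^2 - 14*t + 48)/(t^2 - 4*t + 4)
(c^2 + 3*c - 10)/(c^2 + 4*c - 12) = (c + 5)/(c + 6)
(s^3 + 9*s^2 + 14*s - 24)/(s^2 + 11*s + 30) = (s^2 + 3*s - 4)/(s + 5)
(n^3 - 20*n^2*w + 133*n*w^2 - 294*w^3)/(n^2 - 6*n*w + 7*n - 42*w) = (n^2 - 14*n*w + 49*w^2)/(n + 7)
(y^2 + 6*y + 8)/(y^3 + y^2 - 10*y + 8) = (y + 2)/(y^2 - 3*y + 2)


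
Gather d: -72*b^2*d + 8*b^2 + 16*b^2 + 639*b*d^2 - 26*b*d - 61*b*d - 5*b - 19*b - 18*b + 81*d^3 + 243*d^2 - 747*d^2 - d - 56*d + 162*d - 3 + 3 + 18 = 24*b^2 - 42*b + 81*d^3 + d^2*(639*b - 504) + d*(-72*b^2 - 87*b + 105) + 18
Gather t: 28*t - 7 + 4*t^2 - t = 4*t^2 + 27*t - 7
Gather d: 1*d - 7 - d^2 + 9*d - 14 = -d^2 + 10*d - 21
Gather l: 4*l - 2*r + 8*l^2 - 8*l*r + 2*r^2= 8*l^2 + l*(4 - 8*r) + 2*r^2 - 2*r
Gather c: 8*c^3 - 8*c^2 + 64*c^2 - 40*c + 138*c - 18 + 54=8*c^3 + 56*c^2 + 98*c + 36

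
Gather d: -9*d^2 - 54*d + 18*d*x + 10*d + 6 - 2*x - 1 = -9*d^2 + d*(18*x - 44) - 2*x + 5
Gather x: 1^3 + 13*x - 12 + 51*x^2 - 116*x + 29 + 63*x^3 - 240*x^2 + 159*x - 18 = 63*x^3 - 189*x^2 + 56*x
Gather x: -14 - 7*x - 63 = -7*x - 77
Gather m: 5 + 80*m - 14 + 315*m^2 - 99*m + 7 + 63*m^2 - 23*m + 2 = 378*m^2 - 42*m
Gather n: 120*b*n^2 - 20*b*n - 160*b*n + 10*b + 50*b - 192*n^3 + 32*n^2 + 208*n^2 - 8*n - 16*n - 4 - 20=60*b - 192*n^3 + n^2*(120*b + 240) + n*(-180*b - 24) - 24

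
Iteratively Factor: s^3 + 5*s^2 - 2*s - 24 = (s - 2)*(s^2 + 7*s + 12) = (s - 2)*(s + 3)*(s + 4)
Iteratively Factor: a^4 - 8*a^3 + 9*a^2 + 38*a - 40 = (a - 1)*(a^3 - 7*a^2 + 2*a + 40) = (a - 1)*(a + 2)*(a^2 - 9*a + 20) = (a - 4)*(a - 1)*(a + 2)*(a - 5)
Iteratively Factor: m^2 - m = (m)*(m - 1)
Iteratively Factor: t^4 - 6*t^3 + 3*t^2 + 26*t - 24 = (t + 2)*(t^3 - 8*t^2 + 19*t - 12) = (t - 4)*(t + 2)*(t^2 - 4*t + 3) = (t - 4)*(t - 3)*(t + 2)*(t - 1)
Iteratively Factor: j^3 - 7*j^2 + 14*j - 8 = (j - 2)*(j^2 - 5*j + 4) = (j - 4)*(j - 2)*(j - 1)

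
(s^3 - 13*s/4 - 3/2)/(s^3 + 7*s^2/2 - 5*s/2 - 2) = (s^2 - s/2 - 3)/(s^2 + 3*s - 4)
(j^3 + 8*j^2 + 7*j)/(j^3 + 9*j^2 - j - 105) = j*(j + 1)/(j^2 + 2*j - 15)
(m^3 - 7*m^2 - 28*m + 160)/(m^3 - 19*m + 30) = (m^2 - 12*m + 32)/(m^2 - 5*m + 6)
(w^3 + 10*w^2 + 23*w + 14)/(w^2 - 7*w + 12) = (w^3 + 10*w^2 + 23*w + 14)/(w^2 - 7*w + 12)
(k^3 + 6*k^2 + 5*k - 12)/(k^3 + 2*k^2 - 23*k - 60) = (k - 1)/(k - 5)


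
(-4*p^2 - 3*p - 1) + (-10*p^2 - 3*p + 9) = -14*p^2 - 6*p + 8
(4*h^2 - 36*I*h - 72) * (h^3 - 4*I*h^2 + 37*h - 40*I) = 4*h^5 - 52*I*h^4 - 68*h^3 - 1204*I*h^2 - 4104*h + 2880*I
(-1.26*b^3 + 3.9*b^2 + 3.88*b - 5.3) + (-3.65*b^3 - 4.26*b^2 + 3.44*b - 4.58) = -4.91*b^3 - 0.36*b^2 + 7.32*b - 9.88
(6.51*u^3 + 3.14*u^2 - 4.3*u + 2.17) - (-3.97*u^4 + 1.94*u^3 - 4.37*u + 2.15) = 3.97*u^4 + 4.57*u^3 + 3.14*u^2 + 0.0700000000000003*u + 0.02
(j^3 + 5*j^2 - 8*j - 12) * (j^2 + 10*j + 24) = j^5 + 15*j^4 + 66*j^3 + 28*j^2 - 312*j - 288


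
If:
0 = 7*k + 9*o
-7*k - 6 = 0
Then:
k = -6/7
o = 2/3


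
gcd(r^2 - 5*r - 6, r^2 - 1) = r + 1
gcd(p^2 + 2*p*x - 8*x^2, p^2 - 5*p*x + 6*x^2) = -p + 2*x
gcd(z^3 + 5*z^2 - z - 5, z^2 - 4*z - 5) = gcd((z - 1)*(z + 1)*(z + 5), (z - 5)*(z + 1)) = z + 1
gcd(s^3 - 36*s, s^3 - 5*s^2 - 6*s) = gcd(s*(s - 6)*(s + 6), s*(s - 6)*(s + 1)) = s^2 - 6*s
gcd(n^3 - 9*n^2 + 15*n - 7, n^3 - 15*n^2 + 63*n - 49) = n^2 - 8*n + 7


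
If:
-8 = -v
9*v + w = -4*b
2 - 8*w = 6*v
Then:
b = -265/16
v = 8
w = -23/4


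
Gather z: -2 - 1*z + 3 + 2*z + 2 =z + 3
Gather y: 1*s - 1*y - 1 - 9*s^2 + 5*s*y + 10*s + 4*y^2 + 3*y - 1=-9*s^2 + 11*s + 4*y^2 + y*(5*s + 2) - 2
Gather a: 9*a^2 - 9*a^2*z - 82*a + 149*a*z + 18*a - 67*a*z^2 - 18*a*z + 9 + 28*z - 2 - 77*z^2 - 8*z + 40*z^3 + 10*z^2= a^2*(9 - 9*z) + a*(-67*z^2 + 131*z - 64) + 40*z^3 - 67*z^2 + 20*z + 7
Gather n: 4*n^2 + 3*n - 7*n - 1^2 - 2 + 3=4*n^2 - 4*n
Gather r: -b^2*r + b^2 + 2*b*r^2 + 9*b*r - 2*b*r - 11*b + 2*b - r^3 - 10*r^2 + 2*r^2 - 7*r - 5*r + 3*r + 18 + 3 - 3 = b^2 - 9*b - r^3 + r^2*(2*b - 8) + r*(-b^2 + 7*b - 9) + 18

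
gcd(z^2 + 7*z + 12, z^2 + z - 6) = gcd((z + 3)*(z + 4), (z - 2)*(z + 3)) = z + 3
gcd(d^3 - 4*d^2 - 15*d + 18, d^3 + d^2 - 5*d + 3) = d^2 + 2*d - 3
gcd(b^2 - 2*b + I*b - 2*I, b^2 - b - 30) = 1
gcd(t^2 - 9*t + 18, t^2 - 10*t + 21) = t - 3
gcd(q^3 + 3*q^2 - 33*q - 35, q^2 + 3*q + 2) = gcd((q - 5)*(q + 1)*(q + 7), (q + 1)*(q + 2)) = q + 1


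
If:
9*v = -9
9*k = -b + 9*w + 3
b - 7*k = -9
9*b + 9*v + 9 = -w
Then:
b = -60/583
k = 741/583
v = -1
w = 540/583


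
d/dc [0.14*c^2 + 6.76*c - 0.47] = 0.28*c + 6.76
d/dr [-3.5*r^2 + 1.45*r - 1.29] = 1.45 - 7.0*r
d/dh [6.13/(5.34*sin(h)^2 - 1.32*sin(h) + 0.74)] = (8.0916 - 65.4684*sin(h))*cos(h)/(5.34*sin(h)^2 - 1.32*sin(h) + 0.74)^2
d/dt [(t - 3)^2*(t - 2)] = (t - 3)*(3*t - 7)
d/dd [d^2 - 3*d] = 2*d - 3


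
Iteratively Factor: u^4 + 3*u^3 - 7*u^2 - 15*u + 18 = (u - 1)*(u^3 + 4*u^2 - 3*u - 18) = (u - 1)*(u + 3)*(u^2 + u - 6) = (u - 1)*(u + 3)^2*(u - 2)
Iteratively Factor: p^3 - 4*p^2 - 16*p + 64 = (p + 4)*(p^2 - 8*p + 16) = (p - 4)*(p + 4)*(p - 4)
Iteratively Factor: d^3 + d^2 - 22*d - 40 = (d + 2)*(d^2 - d - 20) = (d + 2)*(d + 4)*(d - 5)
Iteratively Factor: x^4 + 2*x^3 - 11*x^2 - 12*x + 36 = (x - 2)*(x^3 + 4*x^2 - 3*x - 18) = (x - 2)*(x + 3)*(x^2 + x - 6) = (x - 2)^2*(x + 3)*(x + 3)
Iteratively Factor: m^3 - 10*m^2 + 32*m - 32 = (m - 4)*(m^2 - 6*m + 8) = (m - 4)^2*(m - 2)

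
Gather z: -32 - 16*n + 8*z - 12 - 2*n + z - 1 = -18*n + 9*z - 45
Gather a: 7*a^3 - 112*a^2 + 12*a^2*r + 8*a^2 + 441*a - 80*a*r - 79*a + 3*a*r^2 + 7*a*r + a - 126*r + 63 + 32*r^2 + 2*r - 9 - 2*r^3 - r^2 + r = 7*a^3 + a^2*(12*r - 104) + a*(3*r^2 - 73*r + 363) - 2*r^3 + 31*r^2 - 123*r + 54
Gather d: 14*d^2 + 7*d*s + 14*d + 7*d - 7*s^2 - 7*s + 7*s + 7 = 14*d^2 + d*(7*s + 21) - 7*s^2 + 7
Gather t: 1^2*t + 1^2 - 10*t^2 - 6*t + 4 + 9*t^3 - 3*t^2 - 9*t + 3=9*t^3 - 13*t^2 - 14*t + 8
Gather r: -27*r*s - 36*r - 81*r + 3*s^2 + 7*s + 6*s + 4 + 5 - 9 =r*(-27*s - 117) + 3*s^2 + 13*s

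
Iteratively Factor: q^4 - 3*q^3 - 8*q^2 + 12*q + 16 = (q + 2)*(q^3 - 5*q^2 + 2*q + 8) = (q - 2)*(q + 2)*(q^2 - 3*q - 4) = (q - 2)*(q + 1)*(q + 2)*(q - 4)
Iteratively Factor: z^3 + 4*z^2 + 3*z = (z + 3)*(z^2 + z) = (z + 1)*(z + 3)*(z)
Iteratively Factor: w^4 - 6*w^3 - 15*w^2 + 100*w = (w + 4)*(w^3 - 10*w^2 + 25*w) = (w - 5)*(w + 4)*(w^2 - 5*w) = w*(w - 5)*(w + 4)*(w - 5)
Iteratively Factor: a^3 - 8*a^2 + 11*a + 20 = (a + 1)*(a^2 - 9*a + 20) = (a - 5)*(a + 1)*(a - 4)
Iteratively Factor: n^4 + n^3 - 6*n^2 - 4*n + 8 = (n - 2)*(n^3 + 3*n^2 - 4) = (n - 2)*(n - 1)*(n^2 + 4*n + 4) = (n - 2)*(n - 1)*(n + 2)*(n + 2)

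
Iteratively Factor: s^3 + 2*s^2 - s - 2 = (s + 2)*(s^2 - 1) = (s - 1)*(s + 2)*(s + 1)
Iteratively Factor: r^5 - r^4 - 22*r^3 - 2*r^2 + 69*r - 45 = (r + 3)*(r^4 - 4*r^3 - 10*r^2 + 28*r - 15) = (r - 1)*(r + 3)*(r^3 - 3*r^2 - 13*r + 15) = (r - 1)^2*(r + 3)*(r^2 - 2*r - 15) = (r - 1)^2*(r + 3)^2*(r - 5)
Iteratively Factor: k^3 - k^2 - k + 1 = (k + 1)*(k^2 - 2*k + 1) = (k - 1)*(k + 1)*(k - 1)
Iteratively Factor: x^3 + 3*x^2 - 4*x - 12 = (x + 2)*(x^2 + x - 6) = (x - 2)*(x + 2)*(x + 3)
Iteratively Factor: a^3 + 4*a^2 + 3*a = (a + 1)*(a^2 + 3*a) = a*(a + 1)*(a + 3)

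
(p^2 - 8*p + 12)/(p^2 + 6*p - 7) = (p^2 - 8*p + 12)/(p^2 + 6*p - 7)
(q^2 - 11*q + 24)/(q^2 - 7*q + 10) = (q^2 - 11*q + 24)/(q^2 - 7*q + 10)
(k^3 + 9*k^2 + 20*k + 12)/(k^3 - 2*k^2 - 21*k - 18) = (k^2 + 8*k + 12)/(k^2 - 3*k - 18)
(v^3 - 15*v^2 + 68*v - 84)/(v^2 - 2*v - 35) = (v^2 - 8*v + 12)/(v + 5)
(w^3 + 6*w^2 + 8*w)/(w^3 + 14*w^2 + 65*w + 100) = w*(w + 2)/(w^2 + 10*w + 25)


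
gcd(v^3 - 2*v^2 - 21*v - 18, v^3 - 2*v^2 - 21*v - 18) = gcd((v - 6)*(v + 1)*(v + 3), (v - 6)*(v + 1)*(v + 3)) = v^3 - 2*v^2 - 21*v - 18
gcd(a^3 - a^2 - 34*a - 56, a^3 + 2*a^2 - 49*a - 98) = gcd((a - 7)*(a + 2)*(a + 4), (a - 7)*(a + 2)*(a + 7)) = a^2 - 5*a - 14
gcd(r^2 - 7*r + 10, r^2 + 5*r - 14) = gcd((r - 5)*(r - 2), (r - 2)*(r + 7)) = r - 2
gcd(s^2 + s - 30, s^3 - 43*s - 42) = s + 6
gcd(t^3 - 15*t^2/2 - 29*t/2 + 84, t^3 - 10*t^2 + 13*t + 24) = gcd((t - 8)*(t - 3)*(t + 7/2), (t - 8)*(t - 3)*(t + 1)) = t^2 - 11*t + 24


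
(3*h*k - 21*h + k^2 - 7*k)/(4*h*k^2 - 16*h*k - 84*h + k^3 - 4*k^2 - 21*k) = (3*h + k)/(4*h*k + 12*h + k^2 + 3*k)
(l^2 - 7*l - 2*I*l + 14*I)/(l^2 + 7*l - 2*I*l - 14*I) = (l - 7)/(l + 7)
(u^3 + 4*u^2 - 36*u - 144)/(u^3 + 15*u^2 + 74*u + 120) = (u - 6)/(u + 5)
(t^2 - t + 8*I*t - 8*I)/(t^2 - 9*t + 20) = (t^2 - t + 8*I*t - 8*I)/(t^2 - 9*t + 20)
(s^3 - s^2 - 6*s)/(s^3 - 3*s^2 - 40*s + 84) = s*(s^2 - s - 6)/(s^3 - 3*s^2 - 40*s + 84)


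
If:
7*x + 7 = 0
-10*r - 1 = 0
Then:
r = -1/10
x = -1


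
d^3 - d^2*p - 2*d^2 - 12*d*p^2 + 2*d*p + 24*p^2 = (d - 2)*(d - 4*p)*(d + 3*p)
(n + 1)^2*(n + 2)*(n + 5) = n^4 + 9*n^3 + 25*n^2 + 27*n + 10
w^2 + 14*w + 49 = (w + 7)^2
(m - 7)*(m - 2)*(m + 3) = m^3 - 6*m^2 - 13*m + 42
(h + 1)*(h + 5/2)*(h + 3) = h^3 + 13*h^2/2 + 13*h + 15/2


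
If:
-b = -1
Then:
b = 1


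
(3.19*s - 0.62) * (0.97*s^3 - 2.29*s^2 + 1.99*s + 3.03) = 3.0943*s^4 - 7.9065*s^3 + 7.7679*s^2 + 8.4319*s - 1.8786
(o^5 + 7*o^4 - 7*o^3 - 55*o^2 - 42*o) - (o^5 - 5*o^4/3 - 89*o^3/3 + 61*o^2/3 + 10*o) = 26*o^4/3 + 68*o^3/3 - 226*o^2/3 - 52*o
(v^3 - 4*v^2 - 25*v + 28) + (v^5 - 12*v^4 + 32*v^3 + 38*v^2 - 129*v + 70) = v^5 - 12*v^4 + 33*v^3 + 34*v^2 - 154*v + 98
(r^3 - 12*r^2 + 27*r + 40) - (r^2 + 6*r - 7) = r^3 - 13*r^2 + 21*r + 47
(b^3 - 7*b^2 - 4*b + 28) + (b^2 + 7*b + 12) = b^3 - 6*b^2 + 3*b + 40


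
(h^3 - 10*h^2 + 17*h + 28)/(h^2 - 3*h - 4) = h - 7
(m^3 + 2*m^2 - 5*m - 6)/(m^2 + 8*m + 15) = (m^2 - m - 2)/(m + 5)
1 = 1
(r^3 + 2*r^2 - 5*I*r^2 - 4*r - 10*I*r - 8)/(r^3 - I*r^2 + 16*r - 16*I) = (r + 2)/(r + 4*I)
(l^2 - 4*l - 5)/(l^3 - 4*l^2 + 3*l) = (l^2 - 4*l - 5)/(l*(l^2 - 4*l + 3))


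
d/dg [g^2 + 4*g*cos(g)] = -4*g*sin(g) + 2*g + 4*cos(g)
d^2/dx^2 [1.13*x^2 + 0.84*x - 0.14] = 2.26000000000000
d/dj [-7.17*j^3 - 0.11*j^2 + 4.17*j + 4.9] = -21.51*j^2 - 0.22*j + 4.17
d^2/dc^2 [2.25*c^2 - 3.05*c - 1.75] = 4.50000000000000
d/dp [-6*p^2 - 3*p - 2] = -12*p - 3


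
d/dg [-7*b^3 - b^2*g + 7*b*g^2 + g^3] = -b^2 + 14*b*g + 3*g^2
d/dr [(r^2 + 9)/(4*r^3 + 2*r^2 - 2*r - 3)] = 2*(-2*r^4 - 55*r^2 - 21*r + 9)/(16*r^6 + 16*r^5 - 12*r^4 - 32*r^3 - 8*r^2 + 12*r + 9)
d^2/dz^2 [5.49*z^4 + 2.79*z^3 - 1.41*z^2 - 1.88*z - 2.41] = 65.88*z^2 + 16.74*z - 2.82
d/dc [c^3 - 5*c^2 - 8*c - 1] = 3*c^2 - 10*c - 8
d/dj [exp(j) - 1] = exp(j)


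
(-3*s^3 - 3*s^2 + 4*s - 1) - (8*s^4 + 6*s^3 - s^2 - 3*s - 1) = -8*s^4 - 9*s^3 - 2*s^2 + 7*s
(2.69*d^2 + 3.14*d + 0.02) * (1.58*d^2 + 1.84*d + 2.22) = 4.2502*d^4 + 9.9108*d^3 + 11.781*d^2 + 7.0076*d + 0.0444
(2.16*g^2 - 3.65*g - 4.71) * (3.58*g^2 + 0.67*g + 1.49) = 7.7328*g^4 - 11.6198*g^3 - 16.0889*g^2 - 8.5942*g - 7.0179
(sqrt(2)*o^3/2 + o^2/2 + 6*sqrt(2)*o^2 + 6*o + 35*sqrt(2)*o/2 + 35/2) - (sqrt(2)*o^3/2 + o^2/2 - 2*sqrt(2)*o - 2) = 6*sqrt(2)*o^2 + 6*o + 39*sqrt(2)*o/2 + 39/2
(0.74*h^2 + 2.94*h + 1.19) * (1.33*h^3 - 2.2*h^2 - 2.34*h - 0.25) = 0.9842*h^5 + 2.2822*h^4 - 6.6169*h^3 - 9.6826*h^2 - 3.5196*h - 0.2975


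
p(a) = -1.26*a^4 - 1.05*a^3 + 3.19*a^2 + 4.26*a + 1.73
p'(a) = -5.04*a^3 - 3.15*a^2 + 6.38*a + 4.26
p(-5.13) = -667.07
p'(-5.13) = 569.06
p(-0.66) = 0.37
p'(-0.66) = 0.13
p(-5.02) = -606.61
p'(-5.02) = 530.44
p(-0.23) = 0.93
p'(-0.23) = 2.69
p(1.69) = 2.69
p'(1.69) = -18.28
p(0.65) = 5.33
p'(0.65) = 5.69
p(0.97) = 6.79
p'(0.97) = 2.88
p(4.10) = -355.59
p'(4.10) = -369.90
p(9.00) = -8733.85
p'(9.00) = -3867.63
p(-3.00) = -56.05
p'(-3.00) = 92.85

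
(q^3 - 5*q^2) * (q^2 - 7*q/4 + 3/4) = q^5 - 27*q^4/4 + 19*q^3/2 - 15*q^2/4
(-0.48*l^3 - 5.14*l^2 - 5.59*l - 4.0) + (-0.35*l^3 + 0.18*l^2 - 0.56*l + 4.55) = -0.83*l^3 - 4.96*l^2 - 6.15*l + 0.55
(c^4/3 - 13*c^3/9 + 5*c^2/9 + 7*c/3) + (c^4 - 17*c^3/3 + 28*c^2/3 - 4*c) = 4*c^4/3 - 64*c^3/9 + 89*c^2/9 - 5*c/3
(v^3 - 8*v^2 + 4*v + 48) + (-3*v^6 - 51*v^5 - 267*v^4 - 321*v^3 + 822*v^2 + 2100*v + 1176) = -3*v^6 - 51*v^5 - 267*v^4 - 320*v^3 + 814*v^2 + 2104*v + 1224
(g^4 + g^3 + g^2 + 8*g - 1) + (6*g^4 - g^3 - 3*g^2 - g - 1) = 7*g^4 - 2*g^2 + 7*g - 2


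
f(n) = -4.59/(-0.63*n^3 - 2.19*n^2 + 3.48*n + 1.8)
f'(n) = -4.59*(1.89*n^2 + 4.38*n - 3.48)/(-0.63*n^3 - 2.19*n^2 + 3.48*n + 1.8)^2 = (-8.6751*n^2 - 20.1042*n + 15.9732)/(0.63*n^3 + 2.19*n^2 - 3.48*n - 1.8)^2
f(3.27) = 0.14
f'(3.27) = -0.14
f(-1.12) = 1.16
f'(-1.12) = 1.76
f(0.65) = -1.55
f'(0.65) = -0.09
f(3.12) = 0.17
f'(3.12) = -0.17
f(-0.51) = 9.96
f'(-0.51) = 112.86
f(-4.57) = -15.93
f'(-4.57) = -882.95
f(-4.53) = 13.48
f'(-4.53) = -611.91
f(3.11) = 0.17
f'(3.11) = -0.17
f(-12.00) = -0.01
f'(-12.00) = -0.00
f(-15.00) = -0.00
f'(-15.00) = -0.00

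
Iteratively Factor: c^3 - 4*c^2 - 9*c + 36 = (c - 3)*(c^2 - c - 12) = (c - 3)*(c + 3)*(c - 4)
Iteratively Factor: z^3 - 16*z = (z - 4)*(z^2 + 4*z) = z*(z - 4)*(z + 4)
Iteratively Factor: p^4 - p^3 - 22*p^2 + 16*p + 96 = (p - 3)*(p^3 + 2*p^2 - 16*p - 32) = (p - 3)*(p + 2)*(p^2 - 16) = (p - 4)*(p - 3)*(p + 2)*(p + 4)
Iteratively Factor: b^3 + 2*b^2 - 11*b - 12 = (b + 4)*(b^2 - 2*b - 3) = (b + 1)*(b + 4)*(b - 3)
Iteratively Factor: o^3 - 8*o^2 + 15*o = (o)*(o^2 - 8*o + 15) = o*(o - 3)*(o - 5)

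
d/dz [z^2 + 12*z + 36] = 2*z + 12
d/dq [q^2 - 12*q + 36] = 2*q - 12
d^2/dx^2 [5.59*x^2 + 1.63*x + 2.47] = 11.1800000000000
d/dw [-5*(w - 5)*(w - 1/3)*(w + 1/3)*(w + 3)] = -20*w^3 + 30*w^2 + 1360*w/9 - 10/9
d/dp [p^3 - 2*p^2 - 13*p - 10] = 3*p^2 - 4*p - 13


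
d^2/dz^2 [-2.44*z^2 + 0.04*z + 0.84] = -4.88000000000000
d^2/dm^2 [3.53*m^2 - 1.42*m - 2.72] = 7.06000000000000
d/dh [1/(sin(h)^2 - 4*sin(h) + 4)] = -2*cos(h)/(sin(h) - 2)^3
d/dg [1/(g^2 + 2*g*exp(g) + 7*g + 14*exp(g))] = (-2*g*exp(g) - 2*g - 16*exp(g) - 7)/(g^2 + 2*g*exp(g) + 7*g + 14*exp(g))^2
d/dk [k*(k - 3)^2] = 3*(k - 3)*(k - 1)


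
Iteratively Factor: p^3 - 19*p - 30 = (p - 5)*(p^2 + 5*p + 6) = (p - 5)*(p + 2)*(p + 3)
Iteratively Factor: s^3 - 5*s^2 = (s - 5)*(s^2) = s*(s - 5)*(s)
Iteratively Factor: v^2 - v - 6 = (v + 2)*(v - 3)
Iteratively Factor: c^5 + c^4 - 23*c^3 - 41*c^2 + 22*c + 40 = (c + 1)*(c^4 - 23*c^2 - 18*c + 40) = (c - 5)*(c + 1)*(c^3 + 5*c^2 + 2*c - 8) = (c - 5)*(c - 1)*(c + 1)*(c^2 + 6*c + 8) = (c - 5)*(c - 1)*(c + 1)*(c + 2)*(c + 4)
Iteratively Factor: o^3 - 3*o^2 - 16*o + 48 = (o - 3)*(o^2 - 16) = (o - 3)*(o + 4)*(o - 4)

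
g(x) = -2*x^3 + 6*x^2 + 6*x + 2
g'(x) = -6*x^2 + 12*x + 6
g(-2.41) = 50.38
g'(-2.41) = -57.77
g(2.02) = 22.12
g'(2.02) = 5.76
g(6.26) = -215.94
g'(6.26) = -154.01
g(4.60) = -38.11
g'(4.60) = -65.76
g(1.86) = 21.05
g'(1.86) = 7.56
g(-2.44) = 52.14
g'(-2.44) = -59.00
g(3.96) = -4.35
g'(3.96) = -40.57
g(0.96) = 11.52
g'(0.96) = 11.99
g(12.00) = -2518.00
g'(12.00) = -714.00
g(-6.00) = 614.00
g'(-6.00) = -282.00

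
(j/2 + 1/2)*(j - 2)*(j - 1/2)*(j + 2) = j^4/2 + j^3/4 - 9*j^2/4 - j + 1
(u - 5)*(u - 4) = u^2 - 9*u + 20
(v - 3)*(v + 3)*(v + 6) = v^3 + 6*v^2 - 9*v - 54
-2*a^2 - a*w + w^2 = (-2*a + w)*(a + w)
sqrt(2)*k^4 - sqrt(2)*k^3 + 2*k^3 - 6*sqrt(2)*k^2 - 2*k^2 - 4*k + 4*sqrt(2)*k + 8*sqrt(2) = (k - 2)*(k - sqrt(2))*(k + 2*sqrt(2))*(sqrt(2)*k + sqrt(2))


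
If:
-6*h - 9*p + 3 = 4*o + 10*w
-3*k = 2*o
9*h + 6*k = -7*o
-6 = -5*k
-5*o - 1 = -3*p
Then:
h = 3/5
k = 6/5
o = -9/5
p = -8/3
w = 153/50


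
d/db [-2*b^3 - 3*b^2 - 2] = 6*b*(-b - 1)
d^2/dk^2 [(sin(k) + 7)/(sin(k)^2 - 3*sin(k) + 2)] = (-sin(k)^4 - 32*sin(k)^3 + 45*sin(k)^2 + 74*sin(k) - 110)/((sin(k) - 2)^3*(sin(k) - 1)^2)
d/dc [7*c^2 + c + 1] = 14*c + 1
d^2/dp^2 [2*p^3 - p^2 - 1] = 12*p - 2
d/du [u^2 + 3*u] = 2*u + 3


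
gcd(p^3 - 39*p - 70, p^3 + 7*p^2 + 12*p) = 1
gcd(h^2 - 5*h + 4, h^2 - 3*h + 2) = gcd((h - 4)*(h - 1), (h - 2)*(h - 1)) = h - 1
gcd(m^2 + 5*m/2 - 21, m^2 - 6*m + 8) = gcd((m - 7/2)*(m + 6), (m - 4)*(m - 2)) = 1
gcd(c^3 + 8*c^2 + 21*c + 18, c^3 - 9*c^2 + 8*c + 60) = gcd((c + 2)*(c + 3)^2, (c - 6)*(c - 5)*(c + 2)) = c + 2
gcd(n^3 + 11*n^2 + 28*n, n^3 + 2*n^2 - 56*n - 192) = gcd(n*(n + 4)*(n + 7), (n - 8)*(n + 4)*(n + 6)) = n + 4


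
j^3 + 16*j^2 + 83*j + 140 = (j + 4)*(j + 5)*(j + 7)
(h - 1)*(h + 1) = h^2 - 1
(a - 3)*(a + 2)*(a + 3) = a^3 + 2*a^2 - 9*a - 18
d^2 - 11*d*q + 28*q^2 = (d - 7*q)*(d - 4*q)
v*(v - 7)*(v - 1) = v^3 - 8*v^2 + 7*v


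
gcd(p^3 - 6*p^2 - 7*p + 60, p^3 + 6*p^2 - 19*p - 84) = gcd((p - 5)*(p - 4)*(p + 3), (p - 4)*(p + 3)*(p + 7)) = p^2 - p - 12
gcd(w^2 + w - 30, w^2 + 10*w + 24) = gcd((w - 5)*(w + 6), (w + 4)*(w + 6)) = w + 6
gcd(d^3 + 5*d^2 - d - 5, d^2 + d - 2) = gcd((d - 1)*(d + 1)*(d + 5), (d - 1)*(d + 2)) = d - 1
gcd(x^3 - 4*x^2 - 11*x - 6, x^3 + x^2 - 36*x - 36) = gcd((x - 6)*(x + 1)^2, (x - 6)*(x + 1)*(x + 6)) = x^2 - 5*x - 6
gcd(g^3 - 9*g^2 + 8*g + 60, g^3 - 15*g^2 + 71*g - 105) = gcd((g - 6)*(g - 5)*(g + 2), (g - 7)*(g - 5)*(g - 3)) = g - 5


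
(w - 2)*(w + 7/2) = w^2 + 3*w/2 - 7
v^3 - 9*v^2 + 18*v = v*(v - 6)*(v - 3)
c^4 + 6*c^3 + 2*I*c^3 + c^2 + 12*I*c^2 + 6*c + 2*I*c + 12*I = (c + 6)*(c - I)*(c + I)*(c + 2*I)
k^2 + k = k*(k + 1)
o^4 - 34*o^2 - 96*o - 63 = (o - 7)*(o + 1)*(o + 3)^2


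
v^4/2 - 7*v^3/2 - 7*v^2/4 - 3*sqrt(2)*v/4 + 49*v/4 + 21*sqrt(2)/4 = (v/2 + sqrt(2)/2)*(v - 7)*(v - 3*sqrt(2)/2)*(v + sqrt(2)/2)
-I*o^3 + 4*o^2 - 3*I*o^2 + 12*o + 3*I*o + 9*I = (o + 3)*(o + 3*I)*(-I*o + 1)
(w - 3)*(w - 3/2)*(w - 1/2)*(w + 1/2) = w^4 - 9*w^3/2 + 17*w^2/4 + 9*w/8 - 9/8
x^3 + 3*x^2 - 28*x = x*(x - 4)*(x + 7)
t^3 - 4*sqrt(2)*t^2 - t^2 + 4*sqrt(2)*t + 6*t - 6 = (t - 1)*(t - 3*sqrt(2))*(t - sqrt(2))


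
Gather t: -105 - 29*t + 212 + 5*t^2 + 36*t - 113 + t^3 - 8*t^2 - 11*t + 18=t^3 - 3*t^2 - 4*t + 12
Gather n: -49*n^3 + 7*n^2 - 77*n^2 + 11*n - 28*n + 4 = -49*n^3 - 70*n^2 - 17*n + 4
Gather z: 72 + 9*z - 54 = 9*z + 18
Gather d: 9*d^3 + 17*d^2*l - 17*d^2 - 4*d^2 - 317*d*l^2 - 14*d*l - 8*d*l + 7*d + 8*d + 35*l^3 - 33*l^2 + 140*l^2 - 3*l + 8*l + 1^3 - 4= 9*d^3 + d^2*(17*l - 21) + d*(-317*l^2 - 22*l + 15) + 35*l^3 + 107*l^2 + 5*l - 3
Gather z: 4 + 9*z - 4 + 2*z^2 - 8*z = 2*z^2 + z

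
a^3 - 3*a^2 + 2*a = a*(a - 2)*(a - 1)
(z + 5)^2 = z^2 + 10*z + 25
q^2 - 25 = (q - 5)*(q + 5)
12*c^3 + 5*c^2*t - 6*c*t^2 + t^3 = (-4*c + t)*(-3*c + t)*(c + t)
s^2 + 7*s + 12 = (s + 3)*(s + 4)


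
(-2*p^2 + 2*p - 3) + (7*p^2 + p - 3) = 5*p^2 + 3*p - 6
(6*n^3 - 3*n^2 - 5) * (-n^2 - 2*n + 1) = -6*n^5 - 9*n^4 + 12*n^3 + 2*n^2 + 10*n - 5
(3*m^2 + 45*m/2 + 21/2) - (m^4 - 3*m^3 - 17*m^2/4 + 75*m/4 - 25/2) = -m^4 + 3*m^3 + 29*m^2/4 + 15*m/4 + 23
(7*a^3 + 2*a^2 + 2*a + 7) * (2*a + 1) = 14*a^4 + 11*a^3 + 6*a^2 + 16*a + 7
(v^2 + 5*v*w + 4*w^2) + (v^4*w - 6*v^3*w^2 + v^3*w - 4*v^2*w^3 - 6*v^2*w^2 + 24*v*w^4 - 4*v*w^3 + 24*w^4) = v^4*w - 6*v^3*w^2 + v^3*w - 4*v^2*w^3 - 6*v^2*w^2 + v^2 + 24*v*w^4 - 4*v*w^3 + 5*v*w + 24*w^4 + 4*w^2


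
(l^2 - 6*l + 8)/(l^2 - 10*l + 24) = (l - 2)/(l - 6)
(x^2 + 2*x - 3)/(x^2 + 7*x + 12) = (x - 1)/(x + 4)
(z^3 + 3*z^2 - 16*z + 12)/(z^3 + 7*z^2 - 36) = (z - 1)/(z + 3)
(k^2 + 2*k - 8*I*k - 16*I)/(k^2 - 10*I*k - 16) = (k + 2)/(k - 2*I)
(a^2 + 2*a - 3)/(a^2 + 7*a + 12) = (a - 1)/(a + 4)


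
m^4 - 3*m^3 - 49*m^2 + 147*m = m*(m - 7)*(m - 3)*(m + 7)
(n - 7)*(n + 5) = n^2 - 2*n - 35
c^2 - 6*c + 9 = (c - 3)^2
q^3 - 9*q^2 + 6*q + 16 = (q - 8)*(q - 2)*(q + 1)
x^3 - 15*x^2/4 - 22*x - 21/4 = (x - 7)*(x + 1/4)*(x + 3)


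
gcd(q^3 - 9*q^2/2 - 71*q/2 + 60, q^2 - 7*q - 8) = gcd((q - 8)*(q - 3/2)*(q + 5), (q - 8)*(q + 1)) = q - 8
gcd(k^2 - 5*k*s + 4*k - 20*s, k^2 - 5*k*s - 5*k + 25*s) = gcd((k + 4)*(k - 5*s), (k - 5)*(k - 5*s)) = -k + 5*s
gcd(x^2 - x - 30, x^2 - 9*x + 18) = x - 6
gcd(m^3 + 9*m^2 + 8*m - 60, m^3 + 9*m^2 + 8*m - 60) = m^3 + 9*m^2 + 8*m - 60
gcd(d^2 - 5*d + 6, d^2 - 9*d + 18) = d - 3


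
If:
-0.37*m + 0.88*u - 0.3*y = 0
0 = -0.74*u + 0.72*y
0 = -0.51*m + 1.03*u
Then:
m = 0.00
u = 0.00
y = 0.00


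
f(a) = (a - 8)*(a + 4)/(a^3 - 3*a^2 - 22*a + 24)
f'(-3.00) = -0.08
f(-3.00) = -0.31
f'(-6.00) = -0.03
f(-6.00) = -0.17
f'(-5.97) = -0.03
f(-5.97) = -0.17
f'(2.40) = -0.68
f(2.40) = 1.11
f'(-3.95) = -0.05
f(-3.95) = -0.24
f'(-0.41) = -0.69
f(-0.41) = -0.93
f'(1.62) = -3.62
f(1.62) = 2.35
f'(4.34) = 0.02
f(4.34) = 0.66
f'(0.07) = -1.61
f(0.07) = -1.44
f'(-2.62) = -0.10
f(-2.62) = -0.34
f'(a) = (a - 8)*(a + 4)*(-3*a^2 + 6*a + 22)/(a^3 - 3*a^2 - 22*a + 24)^2 + (a - 8)/(a^3 - 3*a^2 - 22*a + 24) + (a + 4)/(a^3 - 3*a^2 - 22*a + 24)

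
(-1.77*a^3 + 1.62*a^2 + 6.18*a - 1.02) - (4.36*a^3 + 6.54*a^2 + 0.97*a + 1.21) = -6.13*a^3 - 4.92*a^2 + 5.21*a - 2.23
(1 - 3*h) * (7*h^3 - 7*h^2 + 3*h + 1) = -21*h^4 + 28*h^3 - 16*h^2 + 1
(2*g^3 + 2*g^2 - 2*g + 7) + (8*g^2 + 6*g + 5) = 2*g^3 + 10*g^2 + 4*g + 12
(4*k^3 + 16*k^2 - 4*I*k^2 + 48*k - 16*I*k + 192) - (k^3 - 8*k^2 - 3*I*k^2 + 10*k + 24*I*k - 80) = 3*k^3 + 24*k^2 - I*k^2 + 38*k - 40*I*k + 272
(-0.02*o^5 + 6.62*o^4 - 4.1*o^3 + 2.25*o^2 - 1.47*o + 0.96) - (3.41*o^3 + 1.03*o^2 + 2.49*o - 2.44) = -0.02*o^5 + 6.62*o^4 - 7.51*o^3 + 1.22*o^2 - 3.96*o + 3.4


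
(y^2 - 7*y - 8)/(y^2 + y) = (y - 8)/y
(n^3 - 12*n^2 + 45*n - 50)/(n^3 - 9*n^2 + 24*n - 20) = (n - 5)/(n - 2)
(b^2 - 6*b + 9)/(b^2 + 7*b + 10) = (b^2 - 6*b + 9)/(b^2 + 7*b + 10)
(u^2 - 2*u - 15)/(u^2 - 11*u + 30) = (u + 3)/(u - 6)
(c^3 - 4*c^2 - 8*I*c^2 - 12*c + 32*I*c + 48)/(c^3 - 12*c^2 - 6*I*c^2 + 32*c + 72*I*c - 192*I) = (c - 2*I)/(c - 8)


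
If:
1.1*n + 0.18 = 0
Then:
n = -0.16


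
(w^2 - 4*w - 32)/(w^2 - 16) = (w - 8)/(w - 4)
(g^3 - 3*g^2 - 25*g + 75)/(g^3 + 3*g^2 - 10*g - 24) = (g^2 - 25)/(g^2 + 6*g + 8)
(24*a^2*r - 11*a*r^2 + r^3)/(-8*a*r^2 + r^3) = (-3*a + r)/r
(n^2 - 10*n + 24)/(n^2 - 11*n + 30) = (n - 4)/(n - 5)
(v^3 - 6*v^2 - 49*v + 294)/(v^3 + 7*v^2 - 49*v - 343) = (v - 6)/(v + 7)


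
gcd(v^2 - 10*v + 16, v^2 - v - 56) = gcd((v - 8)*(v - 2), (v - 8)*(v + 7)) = v - 8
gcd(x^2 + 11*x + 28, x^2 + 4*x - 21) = x + 7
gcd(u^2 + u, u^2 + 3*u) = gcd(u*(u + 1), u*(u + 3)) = u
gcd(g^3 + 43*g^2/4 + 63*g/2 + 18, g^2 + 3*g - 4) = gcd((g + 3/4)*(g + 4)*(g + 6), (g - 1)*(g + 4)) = g + 4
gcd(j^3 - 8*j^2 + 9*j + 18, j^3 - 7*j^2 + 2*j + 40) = 1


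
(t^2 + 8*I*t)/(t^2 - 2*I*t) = (t + 8*I)/(t - 2*I)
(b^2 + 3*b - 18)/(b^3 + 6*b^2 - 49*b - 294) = (b - 3)/(b^2 - 49)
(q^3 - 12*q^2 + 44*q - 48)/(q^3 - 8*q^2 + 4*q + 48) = (q - 2)/(q + 2)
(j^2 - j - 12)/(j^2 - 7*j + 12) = (j + 3)/(j - 3)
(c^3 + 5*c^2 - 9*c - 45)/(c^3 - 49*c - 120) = (c - 3)/(c - 8)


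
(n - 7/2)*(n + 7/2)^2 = n^3 + 7*n^2/2 - 49*n/4 - 343/8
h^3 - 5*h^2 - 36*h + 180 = (h - 6)*(h - 5)*(h + 6)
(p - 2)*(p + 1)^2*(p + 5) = p^4 + 5*p^3 - 3*p^2 - 17*p - 10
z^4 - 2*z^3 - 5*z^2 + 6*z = z*(z - 3)*(z - 1)*(z + 2)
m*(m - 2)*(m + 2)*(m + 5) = m^4 + 5*m^3 - 4*m^2 - 20*m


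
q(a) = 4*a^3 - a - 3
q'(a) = 12*a^2 - 1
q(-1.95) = -30.71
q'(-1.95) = 44.63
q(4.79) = 431.82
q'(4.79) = 274.33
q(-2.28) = -48.13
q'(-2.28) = 61.38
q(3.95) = 239.57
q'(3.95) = 186.23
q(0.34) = -3.18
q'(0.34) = 0.39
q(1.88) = 21.70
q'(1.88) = 41.41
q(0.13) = -3.12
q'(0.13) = -0.80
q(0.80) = -1.75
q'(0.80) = 6.68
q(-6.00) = -861.00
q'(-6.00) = 431.00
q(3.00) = 102.00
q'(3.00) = 107.00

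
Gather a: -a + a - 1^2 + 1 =0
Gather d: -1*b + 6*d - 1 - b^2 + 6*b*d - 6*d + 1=-b^2 + 6*b*d - b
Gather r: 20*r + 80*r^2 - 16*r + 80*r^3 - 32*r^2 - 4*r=80*r^3 + 48*r^2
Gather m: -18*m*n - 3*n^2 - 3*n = -18*m*n - 3*n^2 - 3*n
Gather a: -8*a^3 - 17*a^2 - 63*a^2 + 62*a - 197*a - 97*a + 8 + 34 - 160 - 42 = -8*a^3 - 80*a^2 - 232*a - 160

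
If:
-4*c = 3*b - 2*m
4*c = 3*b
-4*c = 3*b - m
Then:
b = 0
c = 0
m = 0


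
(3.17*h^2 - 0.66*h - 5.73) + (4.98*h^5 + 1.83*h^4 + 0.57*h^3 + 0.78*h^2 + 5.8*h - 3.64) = 4.98*h^5 + 1.83*h^4 + 0.57*h^3 + 3.95*h^2 + 5.14*h - 9.37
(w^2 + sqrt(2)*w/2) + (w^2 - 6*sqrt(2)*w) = 2*w^2 - 11*sqrt(2)*w/2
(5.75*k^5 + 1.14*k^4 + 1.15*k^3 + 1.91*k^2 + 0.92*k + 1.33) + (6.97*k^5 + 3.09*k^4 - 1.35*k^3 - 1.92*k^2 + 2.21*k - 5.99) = 12.72*k^5 + 4.23*k^4 - 0.2*k^3 - 0.01*k^2 + 3.13*k - 4.66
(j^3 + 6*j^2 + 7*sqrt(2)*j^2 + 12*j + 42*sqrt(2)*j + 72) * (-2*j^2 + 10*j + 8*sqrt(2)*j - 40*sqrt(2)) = -2*j^5 - 6*sqrt(2)*j^4 - 2*j^4 - 6*sqrt(2)*j^3 + 148*j^3 + 88*j^2 + 276*sqrt(2)*j^2 - 2640*j + 96*sqrt(2)*j - 2880*sqrt(2)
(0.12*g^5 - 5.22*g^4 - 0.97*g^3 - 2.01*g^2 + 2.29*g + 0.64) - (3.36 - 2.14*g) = 0.12*g^5 - 5.22*g^4 - 0.97*g^3 - 2.01*g^2 + 4.43*g - 2.72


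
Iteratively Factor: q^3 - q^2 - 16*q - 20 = (q - 5)*(q^2 + 4*q + 4) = (q - 5)*(q + 2)*(q + 2)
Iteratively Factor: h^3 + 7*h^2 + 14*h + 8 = (h + 2)*(h^2 + 5*h + 4) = (h + 1)*(h + 2)*(h + 4)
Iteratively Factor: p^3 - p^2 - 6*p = (p)*(p^2 - p - 6) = p*(p - 3)*(p + 2)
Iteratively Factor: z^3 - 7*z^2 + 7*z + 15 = (z + 1)*(z^2 - 8*z + 15) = (z - 5)*(z + 1)*(z - 3)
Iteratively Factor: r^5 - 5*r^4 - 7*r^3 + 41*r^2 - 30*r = (r - 5)*(r^4 - 7*r^2 + 6*r) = r*(r - 5)*(r^3 - 7*r + 6) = r*(r - 5)*(r - 2)*(r^2 + 2*r - 3) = r*(r - 5)*(r - 2)*(r - 1)*(r + 3)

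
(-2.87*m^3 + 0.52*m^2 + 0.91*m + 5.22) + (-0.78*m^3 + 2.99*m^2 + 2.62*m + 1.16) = -3.65*m^3 + 3.51*m^2 + 3.53*m + 6.38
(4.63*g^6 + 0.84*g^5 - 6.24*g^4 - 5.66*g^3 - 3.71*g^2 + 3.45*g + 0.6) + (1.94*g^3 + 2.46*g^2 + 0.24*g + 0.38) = 4.63*g^6 + 0.84*g^5 - 6.24*g^4 - 3.72*g^3 - 1.25*g^2 + 3.69*g + 0.98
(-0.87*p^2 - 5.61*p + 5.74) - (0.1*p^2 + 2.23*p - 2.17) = -0.97*p^2 - 7.84*p + 7.91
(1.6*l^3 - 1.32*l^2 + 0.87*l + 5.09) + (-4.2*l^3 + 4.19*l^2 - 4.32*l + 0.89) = -2.6*l^3 + 2.87*l^2 - 3.45*l + 5.98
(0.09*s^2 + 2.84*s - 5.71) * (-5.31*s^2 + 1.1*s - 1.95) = -0.4779*s^4 - 14.9814*s^3 + 33.2686*s^2 - 11.819*s + 11.1345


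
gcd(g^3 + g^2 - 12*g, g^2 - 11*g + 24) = g - 3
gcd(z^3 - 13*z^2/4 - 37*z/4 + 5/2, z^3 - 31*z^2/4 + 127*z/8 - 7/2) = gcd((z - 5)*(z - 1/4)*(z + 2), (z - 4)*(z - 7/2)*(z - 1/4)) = z - 1/4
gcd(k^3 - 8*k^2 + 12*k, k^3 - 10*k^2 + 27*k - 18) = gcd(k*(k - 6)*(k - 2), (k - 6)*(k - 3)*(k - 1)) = k - 6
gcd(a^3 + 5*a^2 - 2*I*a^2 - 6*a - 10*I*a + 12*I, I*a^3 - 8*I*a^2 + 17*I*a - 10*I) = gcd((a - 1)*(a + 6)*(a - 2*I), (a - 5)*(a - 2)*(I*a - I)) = a - 1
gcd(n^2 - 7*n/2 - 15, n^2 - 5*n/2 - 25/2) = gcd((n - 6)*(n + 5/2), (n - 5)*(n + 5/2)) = n + 5/2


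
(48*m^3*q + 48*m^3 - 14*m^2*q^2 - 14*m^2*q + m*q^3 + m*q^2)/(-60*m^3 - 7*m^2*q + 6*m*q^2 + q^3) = m*(-48*m^2*q - 48*m^2 + 14*m*q^2 + 14*m*q - q^3 - q^2)/(60*m^3 + 7*m^2*q - 6*m*q^2 - q^3)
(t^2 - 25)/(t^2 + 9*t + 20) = (t - 5)/(t + 4)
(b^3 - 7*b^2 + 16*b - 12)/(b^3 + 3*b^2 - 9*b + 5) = (b^3 - 7*b^2 + 16*b - 12)/(b^3 + 3*b^2 - 9*b + 5)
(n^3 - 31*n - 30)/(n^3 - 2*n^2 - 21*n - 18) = (n + 5)/(n + 3)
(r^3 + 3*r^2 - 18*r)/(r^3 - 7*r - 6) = r*(r + 6)/(r^2 + 3*r + 2)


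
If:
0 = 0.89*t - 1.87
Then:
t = 2.10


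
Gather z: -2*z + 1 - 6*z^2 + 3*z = -6*z^2 + z + 1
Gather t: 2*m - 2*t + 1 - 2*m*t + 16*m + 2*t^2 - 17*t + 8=18*m + 2*t^2 + t*(-2*m - 19) + 9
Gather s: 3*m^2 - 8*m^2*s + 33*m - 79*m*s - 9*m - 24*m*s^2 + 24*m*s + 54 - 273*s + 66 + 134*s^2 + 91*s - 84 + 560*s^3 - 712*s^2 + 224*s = 3*m^2 + 24*m + 560*s^3 + s^2*(-24*m - 578) + s*(-8*m^2 - 55*m + 42) + 36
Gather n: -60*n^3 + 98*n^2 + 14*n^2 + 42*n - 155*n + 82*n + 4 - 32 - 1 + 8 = -60*n^3 + 112*n^2 - 31*n - 21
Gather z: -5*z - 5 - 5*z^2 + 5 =-5*z^2 - 5*z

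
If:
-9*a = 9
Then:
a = -1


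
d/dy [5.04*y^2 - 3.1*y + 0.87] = 10.08*y - 3.1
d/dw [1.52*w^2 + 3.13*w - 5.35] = 3.04*w + 3.13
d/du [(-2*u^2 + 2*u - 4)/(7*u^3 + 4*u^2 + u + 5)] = 2*(7*u^4 - 14*u^3 + 37*u^2 + 6*u + 7)/(49*u^6 + 56*u^5 + 30*u^4 + 78*u^3 + 41*u^2 + 10*u + 25)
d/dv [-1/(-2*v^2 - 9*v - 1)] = (-4*v - 9)/(2*v^2 + 9*v + 1)^2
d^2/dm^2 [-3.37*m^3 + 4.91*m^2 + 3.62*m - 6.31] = 9.82 - 20.22*m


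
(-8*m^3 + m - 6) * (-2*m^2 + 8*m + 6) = 16*m^5 - 64*m^4 - 50*m^3 + 20*m^2 - 42*m - 36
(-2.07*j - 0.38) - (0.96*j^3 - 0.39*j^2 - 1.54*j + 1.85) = -0.96*j^3 + 0.39*j^2 - 0.53*j - 2.23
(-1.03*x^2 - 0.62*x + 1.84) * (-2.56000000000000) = 2.6368*x^2 + 1.5872*x - 4.7104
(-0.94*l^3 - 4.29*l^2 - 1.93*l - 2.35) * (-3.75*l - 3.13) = 3.525*l^4 + 19.0297*l^3 + 20.6652*l^2 + 14.8534*l + 7.3555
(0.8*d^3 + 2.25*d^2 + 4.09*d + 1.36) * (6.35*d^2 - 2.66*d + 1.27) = 5.08*d^5 + 12.1595*d^4 + 21.0025*d^3 + 0.614100000000001*d^2 + 1.5767*d + 1.7272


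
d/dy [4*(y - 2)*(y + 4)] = 8*y + 8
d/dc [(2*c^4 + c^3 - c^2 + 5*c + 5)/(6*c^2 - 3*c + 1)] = 2*(12*c^5 - 6*c^4 + c^3 - 12*c^2 - 31*c + 10)/(36*c^4 - 36*c^3 + 21*c^2 - 6*c + 1)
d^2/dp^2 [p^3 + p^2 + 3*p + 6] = 6*p + 2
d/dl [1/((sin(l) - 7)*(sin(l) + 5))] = 2*(1 - sin(l))*cos(l)/((sin(l) - 7)^2*(sin(l) + 5)^2)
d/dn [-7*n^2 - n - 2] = -14*n - 1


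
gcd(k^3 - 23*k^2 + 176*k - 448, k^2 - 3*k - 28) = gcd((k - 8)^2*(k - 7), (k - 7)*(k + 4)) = k - 7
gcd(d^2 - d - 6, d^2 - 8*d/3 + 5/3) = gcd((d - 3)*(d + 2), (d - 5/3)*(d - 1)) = 1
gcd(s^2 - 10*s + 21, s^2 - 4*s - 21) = s - 7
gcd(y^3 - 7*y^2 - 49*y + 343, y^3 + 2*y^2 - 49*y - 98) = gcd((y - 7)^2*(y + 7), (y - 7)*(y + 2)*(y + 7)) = y^2 - 49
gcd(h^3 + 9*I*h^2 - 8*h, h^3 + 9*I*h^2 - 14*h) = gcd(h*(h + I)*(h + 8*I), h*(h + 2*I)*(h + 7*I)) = h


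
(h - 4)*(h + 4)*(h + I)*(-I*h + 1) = -I*h^4 + 2*h^3 + 17*I*h^2 - 32*h - 16*I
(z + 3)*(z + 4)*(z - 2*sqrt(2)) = z^3 - 2*sqrt(2)*z^2 + 7*z^2 - 14*sqrt(2)*z + 12*z - 24*sqrt(2)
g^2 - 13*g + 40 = (g - 8)*(g - 5)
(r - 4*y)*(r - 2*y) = r^2 - 6*r*y + 8*y^2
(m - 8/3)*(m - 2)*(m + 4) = m^3 - 2*m^2/3 - 40*m/3 + 64/3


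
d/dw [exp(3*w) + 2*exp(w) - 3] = (3*exp(2*w) + 2)*exp(w)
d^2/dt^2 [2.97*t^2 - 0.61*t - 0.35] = 5.94000000000000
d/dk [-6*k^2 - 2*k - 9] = -12*k - 2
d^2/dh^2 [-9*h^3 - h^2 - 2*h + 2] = -54*h - 2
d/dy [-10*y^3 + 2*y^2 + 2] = 2*y*(2 - 15*y)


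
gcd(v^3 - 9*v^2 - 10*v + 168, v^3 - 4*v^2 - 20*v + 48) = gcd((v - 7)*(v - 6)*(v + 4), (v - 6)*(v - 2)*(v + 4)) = v^2 - 2*v - 24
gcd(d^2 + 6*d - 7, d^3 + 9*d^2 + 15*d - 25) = d - 1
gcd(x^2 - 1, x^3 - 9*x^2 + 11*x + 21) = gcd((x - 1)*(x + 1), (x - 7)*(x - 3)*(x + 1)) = x + 1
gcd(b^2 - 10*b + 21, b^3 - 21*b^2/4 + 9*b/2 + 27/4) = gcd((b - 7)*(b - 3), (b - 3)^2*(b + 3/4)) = b - 3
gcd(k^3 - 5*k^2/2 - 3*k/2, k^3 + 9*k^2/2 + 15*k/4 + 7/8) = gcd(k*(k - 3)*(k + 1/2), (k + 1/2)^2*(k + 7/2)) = k + 1/2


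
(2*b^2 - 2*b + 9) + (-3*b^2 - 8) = -b^2 - 2*b + 1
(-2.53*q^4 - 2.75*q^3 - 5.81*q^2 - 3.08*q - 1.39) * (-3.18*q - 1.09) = 8.0454*q^5 + 11.5027*q^4 + 21.4733*q^3 + 16.1273*q^2 + 7.7774*q + 1.5151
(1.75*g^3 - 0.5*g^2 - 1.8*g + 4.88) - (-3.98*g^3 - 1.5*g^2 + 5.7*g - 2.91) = 5.73*g^3 + 1.0*g^2 - 7.5*g + 7.79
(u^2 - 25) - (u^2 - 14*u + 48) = 14*u - 73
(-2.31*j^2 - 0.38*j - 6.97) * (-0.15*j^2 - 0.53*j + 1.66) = 0.3465*j^4 + 1.2813*j^3 - 2.5877*j^2 + 3.0633*j - 11.5702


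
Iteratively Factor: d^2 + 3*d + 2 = (d + 2)*(d + 1)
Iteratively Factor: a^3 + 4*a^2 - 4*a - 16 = (a + 4)*(a^2 - 4) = (a - 2)*(a + 4)*(a + 2)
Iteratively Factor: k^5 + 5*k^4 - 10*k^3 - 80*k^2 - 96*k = (k - 4)*(k^4 + 9*k^3 + 26*k^2 + 24*k) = (k - 4)*(k + 3)*(k^3 + 6*k^2 + 8*k) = k*(k - 4)*(k + 3)*(k^2 + 6*k + 8) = k*(k - 4)*(k + 2)*(k + 3)*(k + 4)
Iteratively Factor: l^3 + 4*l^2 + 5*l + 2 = (l + 1)*(l^2 + 3*l + 2) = (l + 1)^2*(l + 2)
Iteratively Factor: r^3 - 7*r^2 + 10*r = (r)*(r^2 - 7*r + 10) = r*(r - 2)*(r - 5)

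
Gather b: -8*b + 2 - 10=-8*b - 8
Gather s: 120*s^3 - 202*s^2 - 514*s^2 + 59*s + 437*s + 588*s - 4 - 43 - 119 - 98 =120*s^3 - 716*s^2 + 1084*s - 264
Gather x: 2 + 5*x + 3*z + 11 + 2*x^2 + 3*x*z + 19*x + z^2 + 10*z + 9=2*x^2 + x*(3*z + 24) + z^2 + 13*z + 22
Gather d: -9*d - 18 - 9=-9*d - 27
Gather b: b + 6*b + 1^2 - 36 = 7*b - 35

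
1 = 1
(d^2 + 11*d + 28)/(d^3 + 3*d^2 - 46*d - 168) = (d + 7)/(d^2 - d - 42)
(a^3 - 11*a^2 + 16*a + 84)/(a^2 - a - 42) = (a^2 - 4*a - 12)/(a + 6)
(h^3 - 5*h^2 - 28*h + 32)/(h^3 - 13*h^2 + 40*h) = (h^2 + 3*h - 4)/(h*(h - 5))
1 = 1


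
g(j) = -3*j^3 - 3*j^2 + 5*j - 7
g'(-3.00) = -58.00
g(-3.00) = 32.00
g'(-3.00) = -58.00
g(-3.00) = 32.00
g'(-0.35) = 6.00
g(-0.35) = -8.99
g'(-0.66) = 5.04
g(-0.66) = -10.74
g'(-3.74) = -98.45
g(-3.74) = 89.28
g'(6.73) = -443.02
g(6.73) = -1023.69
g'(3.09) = -99.47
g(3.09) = -108.71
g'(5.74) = -325.97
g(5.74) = -644.50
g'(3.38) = -118.10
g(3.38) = -140.22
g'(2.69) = -76.26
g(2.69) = -73.65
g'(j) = -9*j^2 - 6*j + 5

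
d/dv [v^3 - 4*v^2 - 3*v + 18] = 3*v^2 - 8*v - 3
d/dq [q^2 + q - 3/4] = 2*q + 1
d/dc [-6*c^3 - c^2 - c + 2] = -18*c^2 - 2*c - 1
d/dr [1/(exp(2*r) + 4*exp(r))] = 2*(-exp(r) - 2)*exp(-r)/(exp(r) + 4)^2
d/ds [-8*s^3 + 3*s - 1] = 3 - 24*s^2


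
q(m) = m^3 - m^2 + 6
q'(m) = 3*m^2 - 2*m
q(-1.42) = 1.12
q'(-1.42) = 8.89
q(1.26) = 6.41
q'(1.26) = 2.24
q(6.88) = 284.33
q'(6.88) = 128.24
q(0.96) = 5.96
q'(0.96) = 0.84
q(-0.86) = 4.62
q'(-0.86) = 3.94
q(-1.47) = 0.66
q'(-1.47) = 9.42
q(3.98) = 53.20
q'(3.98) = 39.56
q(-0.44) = 5.72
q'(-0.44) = 1.46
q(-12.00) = -1866.00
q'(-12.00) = 456.00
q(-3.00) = -30.00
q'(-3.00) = 33.00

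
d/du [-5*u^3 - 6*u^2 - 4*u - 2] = -15*u^2 - 12*u - 4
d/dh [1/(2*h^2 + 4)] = -h/(h^2 + 2)^2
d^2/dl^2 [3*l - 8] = 0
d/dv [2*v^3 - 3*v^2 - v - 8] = 6*v^2 - 6*v - 1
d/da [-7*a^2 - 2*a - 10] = -14*a - 2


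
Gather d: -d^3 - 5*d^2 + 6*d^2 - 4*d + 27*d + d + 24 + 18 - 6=-d^3 + d^2 + 24*d + 36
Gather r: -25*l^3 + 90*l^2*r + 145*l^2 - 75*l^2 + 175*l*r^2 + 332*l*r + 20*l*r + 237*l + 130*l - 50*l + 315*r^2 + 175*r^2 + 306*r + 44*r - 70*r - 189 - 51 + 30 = -25*l^3 + 70*l^2 + 317*l + r^2*(175*l + 490) + r*(90*l^2 + 352*l + 280) - 210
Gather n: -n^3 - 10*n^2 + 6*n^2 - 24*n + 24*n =-n^3 - 4*n^2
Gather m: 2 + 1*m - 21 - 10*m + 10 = -9*m - 9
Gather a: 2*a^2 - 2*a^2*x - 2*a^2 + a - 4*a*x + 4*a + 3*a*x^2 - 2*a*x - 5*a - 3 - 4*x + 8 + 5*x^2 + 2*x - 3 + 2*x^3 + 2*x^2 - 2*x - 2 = -2*a^2*x + a*(3*x^2 - 6*x) + 2*x^3 + 7*x^2 - 4*x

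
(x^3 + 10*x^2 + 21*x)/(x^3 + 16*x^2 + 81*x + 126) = x/(x + 6)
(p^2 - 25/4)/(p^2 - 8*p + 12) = (p^2 - 25/4)/(p^2 - 8*p + 12)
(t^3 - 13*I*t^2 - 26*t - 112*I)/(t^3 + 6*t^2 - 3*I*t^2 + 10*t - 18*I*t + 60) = (t^2 - 15*I*t - 56)/(t^2 + t*(6 - 5*I) - 30*I)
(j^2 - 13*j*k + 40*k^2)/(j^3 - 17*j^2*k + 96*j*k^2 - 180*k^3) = (j - 8*k)/(j^2 - 12*j*k + 36*k^2)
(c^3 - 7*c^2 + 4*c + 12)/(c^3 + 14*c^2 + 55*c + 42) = (c^2 - 8*c + 12)/(c^2 + 13*c + 42)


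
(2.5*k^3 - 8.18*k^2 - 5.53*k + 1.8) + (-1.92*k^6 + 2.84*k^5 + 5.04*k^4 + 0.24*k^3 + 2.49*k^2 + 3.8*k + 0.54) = -1.92*k^6 + 2.84*k^5 + 5.04*k^4 + 2.74*k^3 - 5.69*k^2 - 1.73*k + 2.34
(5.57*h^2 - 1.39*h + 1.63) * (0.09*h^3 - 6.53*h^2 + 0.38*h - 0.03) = 0.5013*h^5 - 36.4972*h^4 + 11.34*h^3 - 11.3392*h^2 + 0.6611*h - 0.0489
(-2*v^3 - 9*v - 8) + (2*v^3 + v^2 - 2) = v^2 - 9*v - 10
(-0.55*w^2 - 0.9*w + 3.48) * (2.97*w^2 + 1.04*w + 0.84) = -1.6335*w^4 - 3.245*w^3 + 8.9376*w^2 + 2.8632*w + 2.9232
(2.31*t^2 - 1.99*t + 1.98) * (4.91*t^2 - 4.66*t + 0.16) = 11.3421*t^4 - 20.5355*t^3 + 19.3648*t^2 - 9.5452*t + 0.3168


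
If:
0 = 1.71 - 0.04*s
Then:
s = 42.75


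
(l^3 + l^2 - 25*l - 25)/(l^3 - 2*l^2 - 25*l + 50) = (l + 1)/(l - 2)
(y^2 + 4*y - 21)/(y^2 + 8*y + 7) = (y - 3)/(y + 1)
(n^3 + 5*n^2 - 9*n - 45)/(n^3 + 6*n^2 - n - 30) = (n - 3)/(n - 2)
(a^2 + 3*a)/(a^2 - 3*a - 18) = a/(a - 6)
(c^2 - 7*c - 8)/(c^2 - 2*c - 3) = (c - 8)/(c - 3)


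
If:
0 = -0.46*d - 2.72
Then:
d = -5.91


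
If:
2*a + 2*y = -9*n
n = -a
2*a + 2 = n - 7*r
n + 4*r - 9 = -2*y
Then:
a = 71/30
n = -71/30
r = -13/10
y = 497/60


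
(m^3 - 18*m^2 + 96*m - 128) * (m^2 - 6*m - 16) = m^5 - 24*m^4 + 188*m^3 - 416*m^2 - 768*m + 2048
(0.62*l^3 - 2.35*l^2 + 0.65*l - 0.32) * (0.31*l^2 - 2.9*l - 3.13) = 0.1922*l^5 - 2.5265*l^4 + 5.0759*l^3 + 5.3713*l^2 - 1.1065*l + 1.0016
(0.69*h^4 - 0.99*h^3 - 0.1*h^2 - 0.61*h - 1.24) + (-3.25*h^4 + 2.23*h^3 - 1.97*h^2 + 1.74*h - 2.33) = -2.56*h^4 + 1.24*h^3 - 2.07*h^2 + 1.13*h - 3.57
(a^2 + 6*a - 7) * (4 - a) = -a^3 - 2*a^2 + 31*a - 28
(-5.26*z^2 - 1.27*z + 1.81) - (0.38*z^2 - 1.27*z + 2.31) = -5.64*z^2 - 0.5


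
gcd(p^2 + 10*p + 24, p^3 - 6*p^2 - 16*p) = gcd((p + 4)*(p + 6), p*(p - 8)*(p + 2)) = 1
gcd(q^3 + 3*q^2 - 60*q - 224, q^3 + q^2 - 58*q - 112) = q^2 - q - 56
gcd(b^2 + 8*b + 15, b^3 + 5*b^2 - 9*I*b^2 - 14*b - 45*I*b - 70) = b + 5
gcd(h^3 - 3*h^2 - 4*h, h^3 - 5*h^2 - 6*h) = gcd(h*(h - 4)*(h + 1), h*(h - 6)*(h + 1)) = h^2 + h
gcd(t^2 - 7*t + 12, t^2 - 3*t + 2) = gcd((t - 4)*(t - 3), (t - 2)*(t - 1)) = 1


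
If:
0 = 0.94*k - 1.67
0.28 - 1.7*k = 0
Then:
No Solution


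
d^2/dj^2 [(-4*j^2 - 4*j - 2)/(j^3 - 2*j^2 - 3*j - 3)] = 4*(-2*j^6 - 6*j^5 - 12*j^4 - 28*j^3 - 3*j^2 + 9*j - 3)/(j^9 - 6*j^8 + 3*j^7 + 19*j^6 + 27*j^5 - 36*j^4 - 108*j^3 - 135*j^2 - 81*j - 27)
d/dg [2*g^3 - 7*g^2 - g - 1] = 6*g^2 - 14*g - 1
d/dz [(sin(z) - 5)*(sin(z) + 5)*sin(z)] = (3*sin(z)^2 - 25)*cos(z)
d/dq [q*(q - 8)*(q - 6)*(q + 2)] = 4*q^3 - 36*q^2 + 40*q + 96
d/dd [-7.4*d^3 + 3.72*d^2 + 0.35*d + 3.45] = -22.2*d^2 + 7.44*d + 0.35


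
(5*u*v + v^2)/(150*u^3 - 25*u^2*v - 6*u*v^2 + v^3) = v/(30*u^2 - 11*u*v + v^2)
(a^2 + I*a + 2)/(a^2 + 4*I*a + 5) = (a + 2*I)/(a + 5*I)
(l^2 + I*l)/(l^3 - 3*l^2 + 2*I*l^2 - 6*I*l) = (l + I)/(l^2 + l*(-3 + 2*I) - 6*I)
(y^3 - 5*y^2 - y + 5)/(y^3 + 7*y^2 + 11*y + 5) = (y^2 - 6*y + 5)/(y^2 + 6*y + 5)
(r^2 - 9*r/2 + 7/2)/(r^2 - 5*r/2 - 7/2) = (r - 1)/(r + 1)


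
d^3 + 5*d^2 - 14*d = d*(d - 2)*(d + 7)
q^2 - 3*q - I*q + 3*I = (q - 3)*(q - I)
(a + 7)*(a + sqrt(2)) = a^2 + sqrt(2)*a + 7*a + 7*sqrt(2)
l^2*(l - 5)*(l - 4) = l^4 - 9*l^3 + 20*l^2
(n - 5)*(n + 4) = n^2 - n - 20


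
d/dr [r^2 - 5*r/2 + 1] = 2*r - 5/2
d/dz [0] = 0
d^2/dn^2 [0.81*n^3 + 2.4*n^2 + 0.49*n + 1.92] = 4.86*n + 4.8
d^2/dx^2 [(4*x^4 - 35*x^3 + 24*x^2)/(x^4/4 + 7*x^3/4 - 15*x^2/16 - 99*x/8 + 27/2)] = 384*(-21*x^7 - 24*x^6 + 408*x^5 - 2888*x^4 - 12543*x^3 + 7452*x^2 - 31536*x + 10368)/(16*x^10 + 384*x^9 + 3288*x^8 + 9592*x^7 - 17439*x^6 - 131490*x^5 - 6156*x^4 + 674568*x^3 - 23328*x^2 - 1586304*x + 1119744)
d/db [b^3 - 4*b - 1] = 3*b^2 - 4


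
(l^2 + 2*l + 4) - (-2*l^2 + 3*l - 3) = 3*l^2 - l + 7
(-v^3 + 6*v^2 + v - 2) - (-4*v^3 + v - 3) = 3*v^3 + 6*v^2 + 1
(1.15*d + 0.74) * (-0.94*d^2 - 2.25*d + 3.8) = -1.081*d^3 - 3.2831*d^2 + 2.705*d + 2.812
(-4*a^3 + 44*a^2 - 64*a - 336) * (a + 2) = -4*a^4 + 36*a^3 + 24*a^2 - 464*a - 672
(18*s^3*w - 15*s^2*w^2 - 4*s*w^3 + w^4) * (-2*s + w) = -36*s^4*w + 48*s^3*w^2 - 7*s^2*w^3 - 6*s*w^4 + w^5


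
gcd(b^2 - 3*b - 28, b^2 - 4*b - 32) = b + 4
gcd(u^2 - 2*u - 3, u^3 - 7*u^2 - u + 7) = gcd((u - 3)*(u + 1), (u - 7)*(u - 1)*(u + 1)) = u + 1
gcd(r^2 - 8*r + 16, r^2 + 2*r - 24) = r - 4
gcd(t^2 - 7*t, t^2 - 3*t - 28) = t - 7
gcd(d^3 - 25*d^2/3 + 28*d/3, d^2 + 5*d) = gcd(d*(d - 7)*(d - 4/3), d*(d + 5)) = d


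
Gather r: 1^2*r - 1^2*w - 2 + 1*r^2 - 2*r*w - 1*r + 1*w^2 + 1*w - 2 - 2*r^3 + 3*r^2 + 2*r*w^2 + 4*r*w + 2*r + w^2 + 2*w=-2*r^3 + 4*r^2 + r*(2*w^2 + 2*w + 2) + 2*w^2 + 2*w - 4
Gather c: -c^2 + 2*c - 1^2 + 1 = -c^2 + 2*c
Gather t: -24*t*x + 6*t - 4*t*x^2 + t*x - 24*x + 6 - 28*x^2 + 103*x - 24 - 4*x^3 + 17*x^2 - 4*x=t*(-4*x^2 - 23*x + 6) - 4*x^3 - 11*x^2 + 75*x - 18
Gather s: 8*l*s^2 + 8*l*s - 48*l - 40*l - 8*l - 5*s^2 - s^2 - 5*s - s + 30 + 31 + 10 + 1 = -96*l + s^2*(8*l - 6) + s*(8*l - 6) + 72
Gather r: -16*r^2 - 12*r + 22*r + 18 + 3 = -16*r^2 + 10*r + 21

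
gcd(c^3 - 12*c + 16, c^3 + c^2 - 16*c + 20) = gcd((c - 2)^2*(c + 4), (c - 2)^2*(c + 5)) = c^2 - 4*c + 4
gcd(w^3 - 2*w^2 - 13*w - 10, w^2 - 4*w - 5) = w^2 - 4*w - 5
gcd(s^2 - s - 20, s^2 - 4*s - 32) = s + 4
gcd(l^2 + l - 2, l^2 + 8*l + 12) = l + 2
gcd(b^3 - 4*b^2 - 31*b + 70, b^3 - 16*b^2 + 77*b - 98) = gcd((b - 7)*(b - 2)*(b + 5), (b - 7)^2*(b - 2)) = b^2 - 9*b + 14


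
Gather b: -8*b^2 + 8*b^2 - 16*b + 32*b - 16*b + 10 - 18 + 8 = 0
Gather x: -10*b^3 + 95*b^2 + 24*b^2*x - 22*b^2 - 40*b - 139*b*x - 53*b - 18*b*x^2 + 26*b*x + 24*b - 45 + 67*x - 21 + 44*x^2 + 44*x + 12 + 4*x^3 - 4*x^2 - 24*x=-10*b^3 + 73*b^2 - 69*b + 4*x^3 + x^2*(40 - 18*b) + x*(24*b^2 - 113*b + 87) - 54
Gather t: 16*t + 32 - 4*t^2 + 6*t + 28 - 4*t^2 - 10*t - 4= -8*t^2 + 12*t + 56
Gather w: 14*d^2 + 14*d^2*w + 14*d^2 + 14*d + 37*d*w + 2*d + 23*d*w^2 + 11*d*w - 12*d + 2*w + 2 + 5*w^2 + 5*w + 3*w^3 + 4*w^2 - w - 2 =28*d^2 + 4*d + 3*w^3 + w^2*(23*d + 9) + w*(14*d^2 + 48*d + 6)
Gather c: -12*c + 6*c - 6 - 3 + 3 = -6*c - 6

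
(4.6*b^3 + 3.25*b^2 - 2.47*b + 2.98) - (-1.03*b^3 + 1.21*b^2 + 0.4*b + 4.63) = 5.63*b^3 + 2.04*b^2 - 2.87*b - 1.65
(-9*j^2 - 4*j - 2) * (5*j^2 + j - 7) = -45*j^4 - 29*j^3 + 49*j^2 + 26*j + 14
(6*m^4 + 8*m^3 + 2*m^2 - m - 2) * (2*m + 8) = 12*m^5 + 64*m^4 + 68*m^3 + 14*m^2 - 12*m - 16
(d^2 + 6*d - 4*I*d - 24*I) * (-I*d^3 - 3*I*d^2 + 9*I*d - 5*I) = -I*d^5 - 4*d^4 - 9*I*d^4 - 36*d^3 - 9*I*d^3 - 36*d^2 + 49*I*d^2 + 196*d - 30*I*d - 120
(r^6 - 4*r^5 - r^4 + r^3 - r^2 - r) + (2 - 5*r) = r^6 - 4*r^5 - r^4 + r^3 - r^2 - 6*r + 2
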